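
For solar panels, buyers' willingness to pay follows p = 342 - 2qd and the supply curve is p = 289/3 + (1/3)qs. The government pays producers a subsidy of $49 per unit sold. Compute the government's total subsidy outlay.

Government cost = $6188

Pre-subsidy: 342 - 2q = 289/3 + (1/3)q gives q* = 737/7 and p* = 920/7.
With the subsidy, sellers receive ps = pb + 49 for each unit, where pb is the price buyers pay.
On the curves, pb = 342 - 2q and ps = 289/3 + (1/3)q; the wedge ps − pb = 49 gives 289/3 + (1/3)q − (342 - 2q) = 49, so q' = 884/7.
Then pb = 342 − 2·(884/7) = 626/7 and ps = 289/3 + (1/3)·(884/7) = 969/7.
Government outlay = subsidy × quantity = 49 × 884/7 = 6188.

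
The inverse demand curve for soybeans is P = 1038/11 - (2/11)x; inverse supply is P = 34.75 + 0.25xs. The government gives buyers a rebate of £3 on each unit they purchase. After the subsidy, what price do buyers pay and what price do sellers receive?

Buyers pay £68; sellers receive £71

Pre-subsidy: 1038/11 - (2/11)x = 34.75 + 0.25x gives x* = 2623/19 and P* = 1316/19.
With the rebate, buyers effectively pay Pb = Ps − 3, where Ps is the price sellers receive.
On the curves, Pb = 1038/11 - (2/11)x and Ps = 34.75 + 0.25x; the wedge Ps − Pb = 3 gives 34.75 + 0.25x − (1038/11 - (2/11)x) = 3, so x' = 145.
Then Pb = 1038/11 − (2/11)·145 = 68 and Ps = 34.75 + 0.25·145 = 71.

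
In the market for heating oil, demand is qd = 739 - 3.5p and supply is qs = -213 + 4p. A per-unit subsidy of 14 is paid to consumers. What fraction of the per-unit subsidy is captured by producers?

Pre-subsidy: 739 - 3.5p = -213 + 4p gives p* = 1904/15, q* = 4421/15.
With the rebate, buyers effectively pay pb = ps − 14, where ps is the price sellers receive.
Demand in terms of ps becomes qd = 739 − 3.5(ps − 14) = 788 - 3.5ps. Setting this equal to supply: 788 - 3.5ps = -213 + 4ps, so ps = 2002/15.
Buyers pay pb = 2002/15 − 14 = 1792/15; q' = -213 + 4·(2002/15) = 4813/15.
Buyers' price falls by p* − pb = 1904/15 − 1792/15 = 112/15; sellers' price rises by ps − p* = 2002/15 − 1904/15 = 98/15.
So producers capture (98/15)/14 = 7/15 of each unit of subsidy.

Producer share = 7/15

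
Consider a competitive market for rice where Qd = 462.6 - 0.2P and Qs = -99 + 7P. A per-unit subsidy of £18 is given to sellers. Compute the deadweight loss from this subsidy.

Deadweight loss = £31.5

Pre-subsidy: 462.6 - 0.2P = -99 + 7P gives P* = 78, Q* = 447.
With the subsidy, sellers receive Ps = Pb + 18 for each unit, where Pb is the price buyers pay.
Supply in terms of Pb becomes Qs = -99 + 7(Pb + 18) = 27 + 7Pb. Setting this equal to demand: 462.6 - 0.2Pb = 27 + 7Pb, so Pb = 60.5.
Sellers receive Ps = 60.5 + 18 = 78.5; Q' = 462.6 − 0.2·60.5 = 450.5.
The subsidy expands output by 450.5 − 447 = 3.5 past the efficient level; on those units the gap between marginal cost and willingness to pay runs from 0 up to 18.
DWL = ½ × 18 × 3.5 = 31.5.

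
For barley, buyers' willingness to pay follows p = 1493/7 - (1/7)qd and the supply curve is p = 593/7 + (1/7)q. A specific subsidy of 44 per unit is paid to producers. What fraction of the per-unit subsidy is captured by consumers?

Consumer share = 0.5

Pre-subsidy: 1493/7 - (1/7)q = 593/7 + (1/7)q gives q* = 450 and p* = 149.
With the subsidy, sellers receive ps = pb + 44 for each unit, where pb is the price buyers pay.
On the curves, pb = 1493/7 - (1/7)q and ps = 593/7 + (1/7)q; the wedge ps − pb = 44 gives 593/7 + (1/7)q − (1493/7 - (1/7)q) = 44, so q' = 604.
Then pb = 1493/7 − (1/7)·604 = 127 and ps = 593/7 + (1/7)·604 = 171.
Buyers' price falls by p* − pb = 149 − 127 = 22; sellers' price rises by ps − p* = 171 − 149 = 22.
So consumers capture 22/44 = 0.5 of each unit of subsidy.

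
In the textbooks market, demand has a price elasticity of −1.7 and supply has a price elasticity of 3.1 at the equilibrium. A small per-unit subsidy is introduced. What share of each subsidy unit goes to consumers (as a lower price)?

For a small subsidy around the equilibrium, the benefit split depends on the relative slopes, which at a point are proportional to the elasticities.
Buyer share = εs/(εs + |εd|) = 3.1/(3.1 + 1.7) = 31/48; seller share = |εd|/(εs + |εd|) = 17/48.

Consumer share = 31/48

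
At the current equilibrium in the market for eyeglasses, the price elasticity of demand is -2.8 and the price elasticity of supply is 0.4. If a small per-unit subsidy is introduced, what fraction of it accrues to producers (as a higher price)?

For a small subsidy around the equilibrium, the benefit split depends on the relative slopes, which at a point are proportional to the elasticities.
Buyer share = εs/(εs + |εd|) = 0.4/(0.4 + 2.8) = 0.125; seller share = |εd|/(εs + |εd|) = 0.875.
So producers capture 0.875 of the subsidy.

Producer share = 0.875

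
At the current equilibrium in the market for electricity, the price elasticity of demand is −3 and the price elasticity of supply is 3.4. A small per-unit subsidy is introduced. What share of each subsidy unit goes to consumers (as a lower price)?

Consumer share = 0.53125

For a small subsidy around the equilibrium, the benefit split depends on the relative slopes, which at a point are proportional to the elasticities.
Buyer share = εs/(εs + |εd|) = 3.4/(3.4 + 3) = 0.53125; seller share = |εd|/(εs + |εd|) = 0.46875.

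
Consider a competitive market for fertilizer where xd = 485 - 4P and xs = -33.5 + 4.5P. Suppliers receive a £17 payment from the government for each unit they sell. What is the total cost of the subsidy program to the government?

Pre-subsidy: 485 - 4P = -33.5 + 4.5P gives P* = 61, x* = 241.
With the subsidy, sellers receive Ps = Pb + 17 for each unit, where Pb is the price buyers pay.
Supply in terms of Pb becomes xs = -33.5 + 4.5(Pb + 17) = 43 + 4.5Pb. Setting this equal to demand: 485 - 4Pb = 43 + 4.5Pb, so Pb = 52.
Sellers receive Ps = 52 + 17 = 69; x' = 485 − 4·52 = 277.
Government outlay = subsidy × quantity = 17 × 277 = 4709.

Government cost = £4709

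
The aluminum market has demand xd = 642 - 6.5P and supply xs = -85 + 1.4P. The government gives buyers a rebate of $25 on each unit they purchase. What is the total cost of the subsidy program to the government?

Government cost = 143450/79

Pre-subsidy: 642 - 6.5P = -85 + 1.4P gives P* = 7270/79, x* = 3463/79.
With the rebate, buyers effectively pay Pb = Ps − 25, where Ps is the price sellers receive.
Demand in terms of Ps becomes xd = 642 − 6.5(Ps − 25) = 804.5 - 6.5Ps. Setting this equal to supply: 804.5 - 6.5Ps = -85 + 1.4Ps, so Ps = 8895/79.
Buyers pay Pb = 8895/79 − 25 = 6920/79; x' = -85 + 1.4·(8895/79) = 5738/79.
Government outlay = subsidy × quantity = 25 × 5738/79 = 143450/79.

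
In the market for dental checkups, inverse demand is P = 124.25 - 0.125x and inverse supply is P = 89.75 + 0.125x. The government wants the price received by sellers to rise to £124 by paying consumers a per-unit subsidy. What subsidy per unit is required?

Required subsidy s = £34 per unit

At a seller price of 124, quantity supplied is -718 + 8·124 = 274.
Buyers absorb 274 only when they pay Pb = 124.25 − 0.125·274 = 90.
s = Ps − Pb = 124 − 90 = 34.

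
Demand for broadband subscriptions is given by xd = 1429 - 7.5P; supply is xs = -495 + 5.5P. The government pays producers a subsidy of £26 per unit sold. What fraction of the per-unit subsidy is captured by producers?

Producer share = 15/26

Pre-subsidy: 1429 - 7.5P = -495 + 5.5P gives P* = 148, x* = 319.
With the subsidy, sellers receive Ps = Pb + 26 for each unit, where Pb is the price buyers pay.
Supply in terms of Pb becomes xs = -495 + 5.5(Pb + 26) = -352 + 5.5Pb. Setting this equal to demand: 1429 - 7.5Pb = -352 + 5.5Pb, so Pb = 137.
Sellers receive Ps = 137 + 26 = 163; x' = 1429 − 7.5·137 = 401.5.
Buyers' price falls by P* − Pb = 148 − 137 = 11; sellers' price rises by Ps − P* = 163 − 148 = 15.
So producers capture 15/26 = 15/26 of each unit of subsidy.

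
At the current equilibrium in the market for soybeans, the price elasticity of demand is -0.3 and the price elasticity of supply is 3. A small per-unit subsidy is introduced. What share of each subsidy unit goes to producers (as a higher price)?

Producer share = 1/11

For a small subsidy around the equilibrium, the benefit split depends on the relative slopes, which at a point are proportional to the elasticities.
Buyer share = εs/(εs + |εd|) = 3/(3 + 0.3) = 10/11; seller share = |εd|/(εs + |εd|) = 1/11.
So producers capture 1/11 of the subsidy.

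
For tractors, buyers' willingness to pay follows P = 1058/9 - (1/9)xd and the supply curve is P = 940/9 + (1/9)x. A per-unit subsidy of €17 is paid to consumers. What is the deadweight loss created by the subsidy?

Deadweight loss = €650.25

Pre-subsidy: 1058/9 - (1/9)x = 940/9 + (1/9)x gives x* = 59 and P* = 111.
With the rebate, buyers effectively pay Pb = Ps − 17, where Ps is the price sellers receive.
On the curves, Pb = 1058/9 - (1/9)x and Ps = 940/9 + (1/9)x; the wedge Ps − Pb = 17 gives 940/9 + (1/9)x − (1058/9 - (1/9)x) = 17, so x' = 135.5.
Then Pb = 1058/9 − (1/9)·135.5 = 102.5 and Ps = 940/9 + (1/9)·135.5 = 119.5.
The subsidy expands output by 135.5 − 59 = 76.5 past the efficient level; on those units the gap between marginal cost and willingness to pay runs from 0 up to 17.
DWL = ½ × 17 × 76.5 = 650.25.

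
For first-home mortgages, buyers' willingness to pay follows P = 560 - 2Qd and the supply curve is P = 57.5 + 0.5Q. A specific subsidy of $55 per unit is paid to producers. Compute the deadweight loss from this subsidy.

Deadweight loss = $605

Pre-subsidy: 560 - 2Q = 57.5 + 0.5Q gives Q* = 201 and P* = 158.
With the subsidy, sellers receive Ps = Pb + 55 for each unit, where Pb is the price buyers pay.
On the curves, Pb = 560 - 2Q and Ps = 57.5 + 0.5Q; the wedge Ps − Pb = 55 gives 57.5 + 0.5Q − (560 - 2Q) = 55, so Q' = 223.
Then Pb = 560 − 2·223 = 114 and Ps = 57.5 + 0.5·223 = 169.
The subsidy expands output by 223 − 201 = 22 past the efficient level; on those units the gap between marginal cost and willingness to pay runs from 0 up to 55.
DWL = ½ × 55 × 22 = 605.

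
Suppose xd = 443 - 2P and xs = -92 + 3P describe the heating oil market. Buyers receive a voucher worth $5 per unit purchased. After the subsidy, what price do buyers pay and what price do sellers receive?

Buyers pay $104; sellers receive $109

Pre-subsidy: 443 - 2P = -92 + 3P gives P* = 107, x* = 229.
With the rebate, buyers effectively pay Pb = Ps − 5, where Ps is the price sellers receive.
Demand in terms of Ps becomes xd = 443 − 2(Ps − 5) = 453 - 2Ps. Setting this equal to supply: 453 - 2Ps = -92 + 3Ps, so Ps = 109.
Buyers pay Pb = 109 − 5 = 104; x' = -92 + 3·109 = 235.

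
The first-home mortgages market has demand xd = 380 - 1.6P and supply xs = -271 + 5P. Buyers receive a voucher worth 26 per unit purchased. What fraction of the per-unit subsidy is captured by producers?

Producer share = 8/33

Pre-subsidy: 380 - 1.6P = -271 + 5P gives P* = 1085/11, x* = 2444/11.
With the rebate, buyers effectively pay Pb = Ps − 26, where Ps is the price sellers receive.
Demand in terms of Ps becomes xd = 380 − 1.6(Ps − 26) = 421.6 - 1.6Ps. Setting this equal to supply: 421.6 - 1.6Ps = -271 + 5Ps, so Ps = 3463/33.
Buyers pay Pb = 3463/33 − 26 = 2605/33; x' = -271 + 5·(3463/33) = 8372/33.
Buyers' price falls by P* − Pb = 1085/11 − 2605/33 = 650/33; sellers' price rises by Ps − P* = 3463/33 − 1085/11 = 208/33.
So producers capture (208/33)/26 = 8/33 of each unit of subsidy.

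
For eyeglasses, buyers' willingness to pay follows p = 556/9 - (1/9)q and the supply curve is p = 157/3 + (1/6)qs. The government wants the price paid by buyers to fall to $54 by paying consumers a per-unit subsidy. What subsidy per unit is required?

At a buyer price of 54, quantity demanded is 556 − 9·54 = 70.
Sellers supply 70 only when they receive ps = 157/3 + (1/6)·70 = 64.
s = ps − pb = 64 − 54 = 10.

Required subsidy s = $10 per unit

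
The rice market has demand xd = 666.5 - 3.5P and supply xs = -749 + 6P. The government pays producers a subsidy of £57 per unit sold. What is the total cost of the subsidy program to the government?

Pre-subsidy: 666.5 - 3.5P = -749 + 6P gives P* = 149, x* = 145.
With the subsidy, sellers receive Ps = Pb + 57 for each unit, where Pb is the price buyers pay.
Supply in terms of Pb becomes xs = -749 + 6(Pb + 57) = -407 + 6Pb. Setting this equal to demand: 666.5 - 3.5Pb = -407 + 6Pb, so Pb = 113.
Sellers receive Ps = 113 + 57 = 170; x' = 666.5 − 3.5·113 = 271.
Government outlay = subsidy × quantity = 57 × 271 = 15447.

Government cost = £15447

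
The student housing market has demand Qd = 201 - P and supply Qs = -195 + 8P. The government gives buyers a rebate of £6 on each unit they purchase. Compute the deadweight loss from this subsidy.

Pre-subsidy: 201 - P = -195 + 8P gives P* = 44, Q* = 157.
With the rebate, buyers effectively pay Pb = Ps − 6, where Ps is the price sellers receive.
Demand in terms of Ps becomes Qd = 201 − 1(Ps − 6) = 207 - Ps. Setting this equal to supply: 207 - Ps = -195 + 8Ps, so Ps = 134/3.
Buyers pay Pb = 134/3 − 6 = 116/3; Q' = -195 + 8·(134/3) = 487/3.
The subsidy expands output by 487/3 − 157 = 16/3 past the efficient level; on those units the gap between marginal cost and willingness to pay runs from 0 up to 6.
DWL = ½ × 6 × 16/3 = 16.

Deadweight loss = £16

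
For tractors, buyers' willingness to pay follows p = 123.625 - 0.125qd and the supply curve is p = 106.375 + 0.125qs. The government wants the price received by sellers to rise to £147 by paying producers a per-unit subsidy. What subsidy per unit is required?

At a seller price of 147, quantity supplied is -851 + 8·147 = 325.
Buyers absorb 325 only when they pay pb = 123.625 − 0.125·325 = 83.
s = ps − pb = 147 − 83 = 64.

Required subsidy s = £64 per unit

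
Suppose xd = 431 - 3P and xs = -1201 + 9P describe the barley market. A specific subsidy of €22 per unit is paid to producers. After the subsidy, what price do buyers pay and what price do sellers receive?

Buyers pay €119.5; sellers receive €141.5

Pre-subsidy: 431 - 3P = -1201 + 9P gives P* = 136, x* = 23.
With the subsidy, sellers receive Ps = Pb + 22 for each unit, where Pb is the price buyers pay.
Supply in terms of Pb becomes xs = -1201 + 9(Pb + 22) = -1003 + 9Pb. Setting this equal to demand: 431 - 3Pb = -1003 + 9Pb, so Pb = 119.5.
Sellers receive Ps = 119.5 + 22 = 141.5; x' = 431 − 3·119.5 = 72.5.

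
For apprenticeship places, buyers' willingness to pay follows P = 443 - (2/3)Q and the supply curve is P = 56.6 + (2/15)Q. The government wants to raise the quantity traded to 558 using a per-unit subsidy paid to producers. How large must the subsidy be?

Required subsidy s = 60 per unit

At Q = 558, from the demand curve buyers pay Pb = 443 − (2/3)·558 = 71; from the supply curve sellers need Ps = 56.6 + (2/15)·558 = 131.
The subsidy must fill the gap: s = Ps − Pb = 131 − 71 = 60.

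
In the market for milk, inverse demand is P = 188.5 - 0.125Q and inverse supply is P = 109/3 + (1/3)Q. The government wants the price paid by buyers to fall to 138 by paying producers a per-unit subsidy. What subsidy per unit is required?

Required subsidy s = 33 per unit

At a buyer price of 138, quantity demanded is 1508 − 8·138 = 404.
Sellers supply 404 only when they receive Ps = 109/3 + (1/3)·404 = 171.
s = Ps − Pb = 171 − 138 = 33.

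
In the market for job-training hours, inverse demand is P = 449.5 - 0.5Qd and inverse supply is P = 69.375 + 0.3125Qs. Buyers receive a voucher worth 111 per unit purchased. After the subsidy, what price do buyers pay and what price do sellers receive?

Pre-subsidy: 449.5 - 0.5Q = 69.375 + 0.3125Q gives Q* = 6082/13 and P* = 5605/26.
With the rebate, buyers effectively pay Pb = Ps − 111, where Ps is the price sellers receive.
On the curves, Pb = 449.5 - 0.5Q and Ps = 69.375 + 0.3125Q; the wedge Ps − Pb = 111 gives 69.375 + 0.3125Q − (449.5 - 0.5Q) = 111, so Q' = 7858/13.
Then Pb = 449.5 − 0.5·(7858/13) = 3829/26 and Ps = 69.375 + 0.3125·(7858/13) = 6715/26.

Buyers pay 3829/26; sellers receive 6715/26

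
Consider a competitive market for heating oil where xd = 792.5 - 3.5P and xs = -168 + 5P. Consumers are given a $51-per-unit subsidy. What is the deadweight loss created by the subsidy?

Deadweight loss = $2677.5

Pre-subsidy: 792.5 - 3.5P = -168 + 5P gives P* = 113, x* = 397.
With the rebate, buyers effectively pay Pb = Ps − 51, where Ps is the price sellers receive.
Demand in terms of Ps becomes xd = 792.5 − 3.5(Ps − 51) = 971 - 3.5Ps. Setting this equal to supply: 971 - 3.5Ps = -168 + 5Ps, so Ps = 134.
Buyers pay Pb = 134 − 51 = 83; x' = -168 + 5·134 = 502.
The subsidy expands output by 502 − 397 = 105 past the efficient level; on those units the gap between marginal cost and willingness to pay runs from 0 up to 51.
DWL = ½ × 51 × 105 = 2677.5.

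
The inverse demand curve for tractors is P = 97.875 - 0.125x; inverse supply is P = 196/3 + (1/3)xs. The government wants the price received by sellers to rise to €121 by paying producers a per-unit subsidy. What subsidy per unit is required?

At a seller price of 121, quantity supplied is -196 + 3·121 = 167.
Buyers absorb 167 only when they pay Pb = 97.875 − 0.125·167 = 77.
s = Ps − Pb = 121 − 77 = 44.

Required subsidy s = €44 per unit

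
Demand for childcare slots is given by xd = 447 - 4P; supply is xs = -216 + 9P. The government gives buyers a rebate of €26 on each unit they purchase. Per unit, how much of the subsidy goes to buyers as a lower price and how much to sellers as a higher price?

Buyers gain €18 per unit; sellers gain €8 per unit

Pre-subsidy: 447 - 4P = -216 + 9P gives P* = 51, x* = 243.
With the rebate, buyers effectively pay Pb = Ps − 26, where Ps is the price sellers receive.
Demand in terms of Ps becomes xd = 447 − 4(Ps − 26) = 551 - 4Ps. Setting this equal to supply: 551 - 4Ps = -216 + 9Ps, so Ps = 59.
Buyers pay Pb = 59 − 26 = 33; x' = -216 + 9·59 = 315.
Buyers' price falls by P* − Pb = 51 − 33 = 18; sellers' price rises by Ps − P* = 59 − 51 = 8.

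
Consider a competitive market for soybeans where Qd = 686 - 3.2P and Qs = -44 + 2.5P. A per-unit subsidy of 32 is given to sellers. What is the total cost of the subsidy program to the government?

Pre-subsidy: 686 - 3.2P = -44 + 2.5P gives P* = 7300/57, Q* = 15742/57.
With the subsidy, sellers receive Ps = Pb + 32 for each unit, where Pb is the price buyers pay.
Supply in terms of Pb becomes Qs = -44 + 2.5(Pb + 32) = 36 + 2.5Pb. Setting this equal to demand: 686 - 3.2Pb = 36 + 2.5Pb, so Pb = 6500/57.
Sellers receive Ps = 6500/57 + 32 = 8324/57; Q' = 686 − 3.2·(6500/57) = 18302/57.
Government outlay = subsidy × quantity = 32 × 18302/57 = 585664/57.

Government cost = 585664/57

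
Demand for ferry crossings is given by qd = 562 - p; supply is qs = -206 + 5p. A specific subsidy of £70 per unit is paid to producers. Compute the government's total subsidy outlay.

Government cost = 103390/3

Pre-subsidy: 562 - p = -206 + 5p gives p* = 128, q* = 434.
With the subsidy, sellers receive ps = pb + 70 for each unit, where pb is the price buyers pay.
Supply in terms of pb becomes qs = -206 + 5(pb + 70) = 144 + 5pb. Setting this equal to demand: 562 - pb = 144 + 5pb, so pb = 209/3.
Sellers receive ps = 209/3 + 70 = 419/3; q' = 562 − 1·(209/3) = 1477/3.
Government outlay = subsidy × quantity = 70 × 1477/3 = 103390/3.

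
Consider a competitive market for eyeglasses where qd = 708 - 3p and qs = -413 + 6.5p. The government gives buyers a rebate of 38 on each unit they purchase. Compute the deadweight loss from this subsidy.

Pre-subsidy: 708 - 3p = -413 + 6.5p gives p* = 118, q* = 354.
With the rebate, buyers effectively pay pb = ps − 38, where ps is the price sellers receive.
Demand in terms of ps becomes qd = 708 − 3(ps − 38) = 822 - 3ps. Setting this equal to supply: 822 - 3ps = -413 + 6.5ps, so ps = 130.
Buyers pay pb = 130 − 38 = 92; q' = -413 + 6.5·130 = 432.
The subsidy expands output by 432 − 354 = 78 past the efficient level; on those units the gap between marginal cost and willingness to pay runs from 0 up to 38.
DWL = ½ × 38 × 78 = 1482.

Deadweight loss = 1482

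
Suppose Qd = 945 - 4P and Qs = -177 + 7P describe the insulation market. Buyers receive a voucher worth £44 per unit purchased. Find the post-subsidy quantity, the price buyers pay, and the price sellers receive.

Pre-subsidy: 945 - 4P = -177 + 7P gives P* = 102, Q* = 537.
With the rebate, buyers effectively pay Pb = Ps − 44, where Ps is the price sellers receive.
Demand in terms of Ps becomes Qd = 945 − 4(Ps − 44) = 1121 - 4Ps. Setting this equal to supply: 1121 - 4Ps = -177 + 7Ps, so Ps = 118.
Buyers pay Pb = 118 − 44 = 74; Q' = -177 + 7·118 = 649.

Q' = 649; buyers pay £74; sellers receive £118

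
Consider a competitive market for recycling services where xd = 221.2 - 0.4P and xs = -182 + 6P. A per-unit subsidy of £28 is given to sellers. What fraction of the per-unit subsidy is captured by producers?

Producer share = 0.0625

Pre-subsidy: 221.2 - 0.4P = -182 + 6P gives P* = 63, x* = 196.
With the subsidy, sellers receive Ps = Pb + 28 for each unit, where Pb is the price buyers pay.
Supply in terms of Pb becomes xs = -182 + 6(Pb + 28) = -14 + 6Pb. Setting this equal to demand: 221.2 - 0.4Pb = -14 + 6Pb, so Pb = 36.75.
Sellers receive Ps = 36.75 + 28 = 64.75; x' = 221.2 − 0.4·36.75 = 206.5.
Buyers' price falls by P* − Pb = 63 − 36.75 = 26.25; sellers' price rises by Ps − P* = 64.75 − 63 = 1.75.
So producers capture 1.75/28 = 0.0625 of each unit of subsidy.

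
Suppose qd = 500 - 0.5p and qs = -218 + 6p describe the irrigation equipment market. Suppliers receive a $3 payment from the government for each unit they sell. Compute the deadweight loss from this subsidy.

Deadweight loss = 27/13

Pre-subsidy: 500 - 0.5p = -218 + 6p gives p* = 1436/13, q* = 5782/13.
With the subsidy, sellers receive ps = pb + 3 for each unit, where pb is the price buyers pay.
Supply in terms of pb becomes qs = -218 + 6(pb + 3) = -200 + 6pb. Setting this equal to demand: 500 - 0.5pb = -200 + 6pb, so pb = 1400/13.
Sellers receive ps = 1400/13 + 3 = 1439/13; q' = 500 − 0.5·(1400/13) = 5800/13.
The subsidy expands output by 5800/13 − 5782/13 = 18/13 past the efficient level; on those units the gap between marginal cost and willingness to pay runs from 0 up to 3.
DWL = ½ × 3 × 18/13 = 27/13.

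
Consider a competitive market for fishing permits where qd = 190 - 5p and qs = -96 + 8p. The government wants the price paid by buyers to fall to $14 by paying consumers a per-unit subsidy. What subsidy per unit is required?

Required subsidy s = $13 per unit

At a buyer price of 14, quantity demanded is 190 − 5·14 = 120.
Sellers supply 120 only when they receive ps with -96 + 8·ps = 120, i.e. ps = 27.
s = ps − pb = 27 − 14 = 13.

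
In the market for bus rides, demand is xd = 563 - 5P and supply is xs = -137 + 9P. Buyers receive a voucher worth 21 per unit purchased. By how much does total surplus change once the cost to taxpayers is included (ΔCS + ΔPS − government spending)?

Pre-subsidy: 563 - 5P = -137 + 9P gives P* = 50, x* = 313.
With the rebate, buyers effectively pay Pb = Ps − 21, where Ps is the price sellers receive.
Demand in terms of Ps becomes xd = 563 − 5(Ps − 21) = 668 - 5Ps. Setting this equal to supply: 668 - 5Ps = -137 + 9Ps, so Ps = 57.5.
Buyers pay Pb = 57.5 − 21 = 36.5; x' = -137 + 9·57.5 = 380.5.
ΔCS = ½(313 + 380.5)(50 − 36.5) = 4681.125; ΔPS = ½(313 + 380.5)(57.5 − 50) = 2600.625.
Government spending = 21 × 380.5 = 7990.5.
Net change = 4681.125 + 2600.625 − 7990.5 = -708.75. The loss equals the DWL triangle ½·21·67.5.

Net change in total surplus = -708.75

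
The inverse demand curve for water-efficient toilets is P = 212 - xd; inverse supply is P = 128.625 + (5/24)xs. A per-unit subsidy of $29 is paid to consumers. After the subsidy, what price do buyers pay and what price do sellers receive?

Pre-subsidy: 212 - x = 128.625 + (5/24)x gives x* = 69 and P* = 143.
With the rebate, buyers effectively pay Pb = Ps − 29, where Ps is the price sellers receive.
On the curves, Pb = 212 - x and Ps = 128.625 + (5/24)x; the wedge Ps − Pb = 29 gives 128.625 + (5/24)x − (212 - x) = 29, so x' = 93.
Then Pb = 212 − 1·93 = 119 and Ps = 128.625 + (5/24)·93 = 148.

Buyers pay $119; sellers receive $148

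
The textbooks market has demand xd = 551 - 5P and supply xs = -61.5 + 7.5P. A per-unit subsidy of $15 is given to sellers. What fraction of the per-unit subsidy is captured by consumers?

Pre-subsidy: 551 - 5P = -61.5 + 7.5P gives P* = 49, x* = 306.
With the subsidy, sellers receive Ps = Pb + 15 for each unit, where Pb is the price buyers pay.
Supply in terms of Pb becomes xs = -61.5 + 7.5(Pb + 15) = 51 + 7.5Pb. Setting this equal to demand: 551 - 5Pb = 51 + 7.5Pb, so Pb = 40.
Sellers receive Ps = 40 + 15 = 55; x' = 551 − 5·40 = 351.
Buyers' price falls by P* − Pb = 49 − 40 = 9; sellers' price rises by Ps − P* = 55 − 49 = 6.
So consumers capture 9/15 = 0.6 of each unit of subsidy.

Consumer share = 0.6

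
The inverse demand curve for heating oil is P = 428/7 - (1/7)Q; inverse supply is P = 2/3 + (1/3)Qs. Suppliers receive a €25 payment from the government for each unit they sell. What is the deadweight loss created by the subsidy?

Pre-subsidy: 428/7 - (1/7)Q = 2/3 + (1/3)Q gives Q* = 127 and P* = 43.
With the subsidy, sellers receive Ps = Pb + 25 for each unit, where Pb is the price buyers pay.
On the curves, Pb = 428/7 - (1/7)Q and Ps = 2/3 + (1/3)Q; the wedge Ps − Pb = 25 gives 2/3 + (1/3)Q − (428/7 - (1/7)Q) = 25, so Q' = 179.5.
Then Pb = 428/7 − (1/7)·179.5 = 35.5 and Ps = 2/3 + (1/3)·179.5 = 60.5.
The subsidy expands output by 179.5 − 127 = 52.5 past the efficient level; on those units the gap between marginal cost and willingness to pay runs from 0 up to 25.
DWL = ½ × 25 × 52.5 = 656.25.

Deadweight loss = €656.25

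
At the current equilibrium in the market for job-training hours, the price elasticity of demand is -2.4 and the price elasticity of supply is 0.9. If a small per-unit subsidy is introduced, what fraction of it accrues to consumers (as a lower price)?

For a small subsidy around the equilibrium, the benefit split depends on the relative slopes, which at a point are proportional to the elasticities.
Buyer share = εs/(εs + |εd|) = 0.9/(0.9 + 2.4) = 3/11; seller share = |εd|/(εs + |εd|) = 8/11.

Consumer share = 3/11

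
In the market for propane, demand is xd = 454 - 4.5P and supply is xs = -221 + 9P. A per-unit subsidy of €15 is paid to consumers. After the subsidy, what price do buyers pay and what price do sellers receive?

Pre-subsidy: 454 - 4.5P = -221 + 9P gives P* = 50, x* = 229.
With the rebate, buyers effectively pay Pb = Ps − 15, where Ps is the price sellers receive.
Demand in terms of Ps becomes xd = 454 − 4.5(Ps − 15) = 521.5 - 4.5Ps. Setting this equal to supply: 521.5 - 4.5Ps = -221 + 9Ps, so Ps = 55.
Buyers pay Pb = 55 − 15 = 40; x' = -221 + 9·55 = 274.

Buyers pay €40; sellers receive €55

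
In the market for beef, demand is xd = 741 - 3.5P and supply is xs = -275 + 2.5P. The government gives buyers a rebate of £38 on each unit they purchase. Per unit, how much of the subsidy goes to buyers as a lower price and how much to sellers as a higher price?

Pre-subsidy: 741 - 3.5P = -275 + 2.5P gives P* = 508/3, x* = 445/3.
With the rebate, buyers effectively pay Pb = Ps − 38, where Ps is the price sellers receive.
Demand in terms of Ps becomes xd = 741 − 3.5(Ps − 38) = 874 - 3.5Ps. Setting this equal to supply: 874 - 3.5Ps = -275 + 2.5Ps, so Ps = 191.5.
Buyers pay Pb = 191.5 − 38 = 153.5; x' = -275 + 2.5·191.5 = 203.75.
Buyers' price falls by P* − Pb = 508/3 − 153.5 = 95/6; sellers' price rises by Ps − P* = 191.5 − 508/3 = 133/6.

Buyers gain 95/6 per unit; sellers gain 133/6 per unit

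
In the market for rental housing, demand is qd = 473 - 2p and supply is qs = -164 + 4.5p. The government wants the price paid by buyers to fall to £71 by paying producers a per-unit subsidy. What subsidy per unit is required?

Required subsidy s = £39 per unit

At a buyer price of 71, quantity demanded is 473 − 2·71 = 331.
Sellers supply 331 only when they receive ps with -164 + 4.5·ps = 331, i.e. ps = 110.
s = ps − pb = 110 − 71 = 39.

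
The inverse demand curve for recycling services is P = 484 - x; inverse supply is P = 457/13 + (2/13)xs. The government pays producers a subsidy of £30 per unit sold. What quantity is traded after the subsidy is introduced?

x' = 415

Pre-subsidy: 484 - x = 457/13 + (2/13)x gives x* = 389 and P* = 95.
With the subsidy, sellers receive Ps = Pb + 30 for each unit, where Pb is the price buyers pay.
On the curves, Pb = 484 - x and Ps = 457/13 + (2/13)x; the wedge Ps − Pb = 30 gives 457/13 + (2/13)x − (484 - x) = 30, so x' = 415.
Then Pb = 484 − 1·415 = 69 and Ps = 457/13 + (2/13)·415 = 99.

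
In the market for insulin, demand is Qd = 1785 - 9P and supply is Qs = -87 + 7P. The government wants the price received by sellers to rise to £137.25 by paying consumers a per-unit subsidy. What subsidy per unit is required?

Required subsidy s = £36 per unit

At a seller price of 137.25, quantity supplied is -87 + 7·137.25 = 873.75.
Buyers absorb 873.75 only when they pay Pb with 1785 − 9·Pb = 873.75, i.e. Pb = 101.25.
s = Ps − Pb = 137.25 − 101.25 = 36.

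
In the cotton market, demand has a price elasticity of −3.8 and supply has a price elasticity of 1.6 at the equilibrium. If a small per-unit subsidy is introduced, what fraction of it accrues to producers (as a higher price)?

Producer share = 19/27

For a small subsidy around the equilibrium, the benefit split depends on the relative slopes, which at a point are proportional to the elasticities.
Buyer share = εs/(εs + |εd|) = 1.6/(1.6 + 3.8) = 8/27; seller share = |εd|/(εs + |εd|) = 19/27.
So producers capture 19/27 of the subsidy.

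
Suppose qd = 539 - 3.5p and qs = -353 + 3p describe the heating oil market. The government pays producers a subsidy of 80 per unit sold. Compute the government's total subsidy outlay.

Government cost = 195440/13

Pre-subsidy: 539 - 3.5p = -353 + 3p gives p* = 1784/13, q* = 763/13.
With the subsidy, sellers receive ps = pb + 80 for each unit, where pb is the price buyers pay.
Supply in terms of pb becomes qs = -353 + 3(pb + 80) = -113 + 3pb. Setting this equal to demand: 539 - 3.5pb = -113 + 3pb, so pb = 1304/13.
Sellers receive ps = 1304/13 + 80 = 2344/13; q' = 539 − 3.5·(1304/13) = 2443/13.
Government outlay = subsidy × quantity = 80 × 2443/13 = 195440/13.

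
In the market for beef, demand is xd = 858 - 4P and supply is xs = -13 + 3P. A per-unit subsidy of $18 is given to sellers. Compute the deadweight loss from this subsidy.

Deadweight loss = 1944/7

Pre-subsidy: 858 - 4P = -13 + 3P gives P* = 871/7, x* = 2522/7.
With the subsidy, sellers receive Ps = Pb + 18 for each unit, where Pb is the price buyers pay.
Supply in terms of Pb becomes xs = -13 + 3(Pb + 18) = 41 + 3Pb. Setting this equal to demand: 858 - 4Pb = 41 + 3Pb, so Pb = 817/7.
Sellers receive Ps = 817/7 + 18 = 943/7; x' = 858 − 4·(817/7) = 2738/7.
The subsidy expands output by 2738/7 − 2522/7 = 216/7 past the efficient level; on those units the gap between marginal cost and willingness to pay runs from 0 up to 18.
DWL = ½ × 18 × 216/7 = 1944/7.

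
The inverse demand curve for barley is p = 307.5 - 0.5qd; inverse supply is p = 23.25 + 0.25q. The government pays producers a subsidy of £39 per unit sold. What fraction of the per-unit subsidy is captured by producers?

Pre-subsidy: 307.5 - 0.5q = 23.25 + 0.25q gives q* = 379 and p* = 118.
With the subsidy, sellers receive ps = pb + 39 for each unit, where pb is the price buyers pay.
On the curves, pb = 307.5 - 0.5q and ps = 23.25 + 0.25q; the wedge ps − pb = 39 gives 23.25 + 0.25q − (307.5 - 0.5q) = 39, so q' = 431.
Then pb = 307.5 − 0.5·431 = 92 and ps = 23.25 + 0.25·431 = 131.
Buyers' price falls by p* − pb = 118 − 92 = 26; sellers' price rises by ps − p* = 131 − 118 = 13.
So producers capture 13/39 = 1/3 of each unit of subsidy.

Producer share = 1/3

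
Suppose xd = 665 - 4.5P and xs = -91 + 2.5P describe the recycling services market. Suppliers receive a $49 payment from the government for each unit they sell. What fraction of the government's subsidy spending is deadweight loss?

DWL / government spending = 315/2062

Pre-subsidy: 665 - 4.5P = -91 + 2.5P gives P* = 108, x* = 179.
With the subsidy, sellers receive Ps = Pb + 49 for each unit, where Pb is the price buyers pay.
Supply in terms of Pb becomes xs = -91 + 2.5(Pb + 49) = 31.5 + 2.5Pb. Setting this equal to demand: 665 - 4.5Pb = 31.5 + 2.5Pb, so Pb = 90.5.
Sellers receive Ps = 90.5 + 49 = 139.5; x' = 665 − 4.5·90.5 = 257.75.
ΔCS = ½(179 + 257.75)(108 − 90.5) = 3821.5625; ΔPS = ½(179 + 257.75)(139.5 − 108) = 6878.8125.
Government spending = 49 × 257.75 = 12629.75.
DWL = ½ × 49 × (257.75 − 179) = 1929.375; fraction = 1929.375 / 12629.75 = 315/2062.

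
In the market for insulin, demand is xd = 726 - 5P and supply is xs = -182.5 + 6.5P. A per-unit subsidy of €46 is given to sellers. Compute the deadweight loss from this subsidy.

Deadweight loss = €2990

Pre-subsidy: 726 - 5P = -182.5 + 6.5P gives P* = 79, x* = 331.
With the subsidy, sellers receive Ps = Pb + 46 for each unit, where Pb is the price buyers pay.
Supply in terms of Pb becomes xs = -182.5 + 6.5(Pb + 46) = 116.5 + 6.5Pb. Setting this equal to demand: 726 - 5Pb = 116.5 + 6.5Pb, so Pb = 53.
Sellers receive Ps = 53 + 46 = 99; x' = 726 − 5·53 = 461.
The subsidy expands output by 461 − 331 = 130 past the efficient level; on those units the gap between marginal cost and willingness to pay runs from 0 up to 46.
DWL = ½ × 46 × 130 = 2990.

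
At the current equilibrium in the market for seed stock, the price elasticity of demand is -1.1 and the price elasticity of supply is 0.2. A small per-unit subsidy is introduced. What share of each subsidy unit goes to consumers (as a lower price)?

Consumer share = 2/13

For a small subsidy around the equilibrium, the benefit split depends on the relative slopes, which at a point are proportional to the elasticities.
Buyer share = εs/(εs + |εd|) = 0.2/(0.2 + 1.1) = 2/13; seller share = |εd|/(εs + |εd|) = 11/13.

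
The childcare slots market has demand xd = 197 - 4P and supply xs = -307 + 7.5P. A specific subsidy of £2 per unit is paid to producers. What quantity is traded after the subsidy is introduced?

Pre-subsidy: 197 - 4P = -307 + 7.5P gives P* = 1008/23, x* = 499/23.
With the subsidy, sellers receive Ps = Pb + 2 for each unit, where Pb is the price buyers pay.
Supply in terms of Pb becomes xs = -307 + 7.5(Pb + 2) = -292 + 7.5Pb. Setting this equal to demand: 197 - 4Pb = -292 + 7.5Pb, so Pb = 978/23.
Sellers receive Ps = 978/23 + 2 = 1024/23; x' = 197 − 4·(978/23) = 619/23.

x' = 619/23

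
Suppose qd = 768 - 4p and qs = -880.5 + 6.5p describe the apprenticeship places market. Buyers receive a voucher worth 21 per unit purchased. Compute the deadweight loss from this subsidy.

Deadweight loss = 546

Pre-subsidy: 768 - 4p = -880.5 + 6.5p gives p* = 157, q* = 140.
With the rebate, buyers effectively pay pb = ps − 21, where ps is the price sellers receive.
Demand in terms of ps becomes qd = 768 − 4(ps − 21) = 852 - 4ps. Setting this equal to supply: 852 - 4ps = -880.5 + 6.5ps, so ps = 165.
Buyers pay pb = 165 − 21 = 144; q' = -880.5 + 6.5·165 = 192.
The subsidy expands output by 192 − 140 = 52 past the efficient level; on those units the gap between marginal cost and willingness to pay runs from 0 up to 21.
DWL = ½ × 21 × 52 = 546.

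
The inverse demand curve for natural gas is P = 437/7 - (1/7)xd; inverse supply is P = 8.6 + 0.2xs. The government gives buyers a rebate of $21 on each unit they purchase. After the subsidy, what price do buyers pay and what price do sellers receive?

Pre-subsidy: 437/7 - (1/7)x = 8.6 + 0.2x gives x* = 157 and P* = 40.
With the rebate, buyers effectively pay Pb = Ps − 21, where Ps is the price sellers receive.
On the curves, Pb = 437/7 - (1/7)x and Ps = 8.6 + 0.2x; the wedge Ps − Pb = 21 gives 8.6 + 0.2x − (437/7 - (1/7)x) = 21, so x' = 218.25.
Then Pb = 437/7 − (1/7)·218.25 = 31.25 and Ps = 8.6 + 0.2·218.25 = 52.25.

Buyers pay $31.25; sellers receive $52.25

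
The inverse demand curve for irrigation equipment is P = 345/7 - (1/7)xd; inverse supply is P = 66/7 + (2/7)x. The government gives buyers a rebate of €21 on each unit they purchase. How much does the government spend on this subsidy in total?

Pre-subsidy: 345/7 - (1/7)x = 66/7 + (2/7)x gives x* = 93 and P* = 36.
With the rebate, buyers effectively pay Pb = Ps − 21, where Ps is the price sellers receive.
On the curves, Pb = 345/7 - (1/7)x and Ps = 66/7 + (2/7)x; the wedge Ps − Pb = 21 gives 66/7 + (2/7)x − (345/7 - (1/7)x) = 21, so x' = 142.
Then Pb = 345/7 − (1/7)·142 = 29 and Ps = 66/7 + (2/7)·142 = 50.
Government outlay = subsidy × quantity = 21 × 142 = 2982.

Government cost = €2982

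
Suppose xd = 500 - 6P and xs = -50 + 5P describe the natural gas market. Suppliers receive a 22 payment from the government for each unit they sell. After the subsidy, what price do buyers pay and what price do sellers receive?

Pre-subsidy: 500 - 6P = -50 + 5P gives P* = 50, x* = 200.
With the subsidy, sellers receive Ps = Pb + 22 for each unit, where Pb is the price buyers pay.
Supply in terms of Pb becomes xs = -50 + 5(Pb + 22) = 60 + 5Pb. Setting this equal to demand: 500 - 6Pb = 60 + 5Pb, so Pb = 40.
Sellers receive Ps = 40 + 22 = 62; x' = 500 − 6·40 = 260.

Buyers pay 40; sellers receive 62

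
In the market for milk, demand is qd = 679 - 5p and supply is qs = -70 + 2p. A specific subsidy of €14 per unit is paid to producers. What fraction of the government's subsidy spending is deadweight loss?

DWL / government spending = 5/82

Pre-subsidy: 679 - 5p = -70 + 2p gives p* = 107, q* = 144.
With the subsidy, sellers receive ps = pb + 14 for each unit, where pb is the price buyers pay.
Supply in terms of pb becomes qs = -70 + 2(pb + 14) = -42 + 2pb. Setting this equal to demand: 679 - 5pb = -42 + 2pb, so pb = 103.
Sellers receive ps = 103 + 14 = 117; q' = 679 − 5·103 = 164.
ΔCS = ½(144 + 164)(107 − 103) = 616; ΔPS = ½(144 + 164)(117 − 107) = 1540.
Government spending = 14 × 164 = 2296.
DWL = ½ × 14 × (164 − 144) = 140; fraction = 140 / 2296 = 5/82.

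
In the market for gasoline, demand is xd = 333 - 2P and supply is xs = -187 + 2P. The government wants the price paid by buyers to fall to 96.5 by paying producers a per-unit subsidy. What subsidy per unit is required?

At a buyer price of 96.5, quantity demanded is 333 − 2·96.5 = 140.
Sellers supply 140 only when they receive Ps with -187 + 2·Ps = 140, i.e. Ps = 163.5.
s = Ps − Pb = 163.5 − 96.5 = 67.

Required subsidy s = 67 per unit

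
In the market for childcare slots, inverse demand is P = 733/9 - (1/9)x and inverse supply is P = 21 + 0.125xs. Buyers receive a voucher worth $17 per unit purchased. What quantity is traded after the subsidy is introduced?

Pre-subsidy: 733/9 - (1/9)x = 21 + 0.125x gives x* = 256 and P* = 53.
With the rebate, buyers effectively pay Pb = Ps − 17, where Ps is the price sellers receive.
On the curves, Pb = 733/9 - (1/9)x and Ps = 21 + 0.125x; the wedge Ps − Pb = 17 gives 21 + 0.125x − (733/9 - (1/9)x) = 17, so x' = 328.
Then Pb = 733/9 − (1/9)·328 = 45 and Ps = 21 + 0.125·328 = 62.

x' = 328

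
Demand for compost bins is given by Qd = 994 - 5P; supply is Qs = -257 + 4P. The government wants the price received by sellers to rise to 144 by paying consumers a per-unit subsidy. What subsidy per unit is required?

Required subsidy s = 9 per unit

At a seller price of 144, quantity supplied is -257 + 4·144 = 319.
Buyers absorb 319 only when they pay Pb with 994 − 5·Pb = 319, i.e. Pb = 135.
s = Ps − Pb = 144 − 135 = 9.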